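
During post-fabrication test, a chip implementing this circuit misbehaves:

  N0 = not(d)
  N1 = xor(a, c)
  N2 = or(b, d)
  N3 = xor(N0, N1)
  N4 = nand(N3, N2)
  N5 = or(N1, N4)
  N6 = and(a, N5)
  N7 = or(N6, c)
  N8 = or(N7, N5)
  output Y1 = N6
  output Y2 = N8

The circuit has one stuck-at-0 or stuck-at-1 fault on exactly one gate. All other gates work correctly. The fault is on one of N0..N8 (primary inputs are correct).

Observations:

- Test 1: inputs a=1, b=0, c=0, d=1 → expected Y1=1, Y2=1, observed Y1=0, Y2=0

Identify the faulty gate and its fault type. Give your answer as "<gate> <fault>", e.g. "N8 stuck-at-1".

Fault-free values for test 1 (a=1, b=0, c=0, d=1): N0=0, N1=1, N2=1, N3=1, N4=0, N5=1, N6=1, N7=1, N8=1, giving Y1=1, Y2=1. Observed Y1=0, Y2=0.
Test 1: faults giving observed Y1=0, Y2=0 are {N5 stuck-at-0}.
Only N5 stuck-at-0 is consistent with every test.

N5 stuck-at-0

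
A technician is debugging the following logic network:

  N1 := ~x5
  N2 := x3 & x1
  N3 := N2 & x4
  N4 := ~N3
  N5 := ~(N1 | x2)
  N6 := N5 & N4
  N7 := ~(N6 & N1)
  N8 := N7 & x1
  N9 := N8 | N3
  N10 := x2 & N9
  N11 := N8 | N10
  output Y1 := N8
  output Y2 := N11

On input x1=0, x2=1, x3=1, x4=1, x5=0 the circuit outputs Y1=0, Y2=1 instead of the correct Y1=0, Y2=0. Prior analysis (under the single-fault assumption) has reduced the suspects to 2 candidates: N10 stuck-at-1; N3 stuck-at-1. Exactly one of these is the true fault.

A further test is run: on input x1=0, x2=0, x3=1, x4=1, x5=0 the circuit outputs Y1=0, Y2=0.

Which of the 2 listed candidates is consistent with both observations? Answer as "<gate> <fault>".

N3 stuck-at-1

Evaluate each candidate on input x1=0, x2=0, x3=1, x4=1, x5=0:
  N10 stuck-at-1: N1=1, N2=0, N3=0, N4=1, N5=0, N6=0, N7=1, N8=0, N9=0, N10=1 [stuck-at-1], N11=1 → Y1=0, Y2=1 — eliminated
  N3 stuck-at-1: N1=1, N2=0, N3=1 [stuck-at-1], N4=0, N5=0, N6=0, N7=1, N8=0, N9=1, N10=0, N11=0 → Y1=0, Y2=0 — matches
Only N3 stuck-at-1 reproduces the observed Y1=0, Y2=0.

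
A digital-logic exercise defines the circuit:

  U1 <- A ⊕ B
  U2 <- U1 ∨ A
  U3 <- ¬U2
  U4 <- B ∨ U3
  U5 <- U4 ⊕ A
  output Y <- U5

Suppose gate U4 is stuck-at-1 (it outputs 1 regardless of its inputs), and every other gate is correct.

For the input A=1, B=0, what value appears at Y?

0

Propagate with U4 forced: U1=1, U2=1, U3=0, U4=1 [stuck-at-1], U5=0.
So Y = 0. (Without the fault it would be 1.)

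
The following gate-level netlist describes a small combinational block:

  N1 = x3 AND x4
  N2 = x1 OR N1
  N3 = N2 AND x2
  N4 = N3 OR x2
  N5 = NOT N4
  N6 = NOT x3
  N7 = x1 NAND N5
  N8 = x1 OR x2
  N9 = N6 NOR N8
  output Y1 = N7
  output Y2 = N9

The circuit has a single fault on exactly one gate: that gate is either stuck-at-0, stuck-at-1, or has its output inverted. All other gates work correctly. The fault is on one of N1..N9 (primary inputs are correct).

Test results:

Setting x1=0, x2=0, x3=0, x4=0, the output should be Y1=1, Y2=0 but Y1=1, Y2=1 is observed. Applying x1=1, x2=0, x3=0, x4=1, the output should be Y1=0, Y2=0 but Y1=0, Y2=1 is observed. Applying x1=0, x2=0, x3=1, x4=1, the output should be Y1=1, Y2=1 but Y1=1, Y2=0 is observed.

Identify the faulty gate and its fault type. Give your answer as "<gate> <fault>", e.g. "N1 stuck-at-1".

N9 inverted output

Fault-free values for test 1 (x1=0, x2=0, x3=0, x4=0): N1=0, N2=0, N3=0, N4=0, N5=1, N6=1, N7=1, N8=0, N9=0, giving Y1=1, Y2=0. Observed Y1=1, Y2=1.
Test 1: faults giving observed Y1=1, Y2=1 are {N6 stuck-at-0, N6 inverted output, N9 stuck-at-1, N9 inverted output}.
Test 2 (x1=1, x2=0, x3=0, x4=1): fault-free N1=0, N2=1, N3=0, N4=0, N5=1, N6=1, N7=0, N8=1, N9=0 → Y1=0, Y2=0; observed Y1=0, Y2=1. Eliminates N6 stuck-at-0, N6 inverted output.
Test 3 (x1=0, x2=0, x3=1, x4=1): fault-free N1=1, N2=1, N3=0, N4=0, N5=1, N6=0, N7=1, N8=0, N9=1 → Y1=1, Y2=1; observed Y1=1, Y2=0. Eliminates N9 stuck-at-1.
Only N9 inverted output is consistent with every test.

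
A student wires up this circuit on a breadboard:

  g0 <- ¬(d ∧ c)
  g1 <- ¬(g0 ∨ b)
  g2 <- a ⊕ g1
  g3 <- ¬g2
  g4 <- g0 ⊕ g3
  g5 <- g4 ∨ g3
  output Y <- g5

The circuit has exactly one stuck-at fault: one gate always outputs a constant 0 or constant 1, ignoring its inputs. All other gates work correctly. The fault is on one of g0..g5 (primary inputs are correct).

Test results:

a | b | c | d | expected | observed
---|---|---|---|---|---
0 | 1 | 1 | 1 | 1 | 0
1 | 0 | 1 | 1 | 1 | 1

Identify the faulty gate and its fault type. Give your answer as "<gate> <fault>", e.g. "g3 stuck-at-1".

Fault-free values for test 1 (a=0, b=1, c=1, d=1): g0=0, g1=0, g2=0, g3=1, g4=1, g5=1, giving Y=1. Observed 0.
Test 1: faults giving observed 0 are {g1 stuck-at-1, g2 stuck-at-1, g3 stuck-at-0, g5 stuck-at-0}.
Test 2 (a=1, b=0, c=1, d=1): fault-free g0=0, g1=1, g2=0, g3=1, g4=1, g5=1 → 1; observed 1. Eliminates g2 stuck-at-1, g3 stuck-at-0, g5 stuck-at-0.
Only g1 stuck-at-1 is consistent with every test.

g1 stuck-at-1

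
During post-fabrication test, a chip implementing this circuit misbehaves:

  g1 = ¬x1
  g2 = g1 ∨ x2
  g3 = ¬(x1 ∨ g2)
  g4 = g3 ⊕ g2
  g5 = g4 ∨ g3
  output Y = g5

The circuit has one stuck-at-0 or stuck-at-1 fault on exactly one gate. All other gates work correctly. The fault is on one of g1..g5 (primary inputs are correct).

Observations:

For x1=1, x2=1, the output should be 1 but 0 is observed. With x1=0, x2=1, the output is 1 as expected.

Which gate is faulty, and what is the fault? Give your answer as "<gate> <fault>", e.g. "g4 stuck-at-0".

Fault-free values for test 1 (x1=1, x2=1): g1=0, g2=1, g3=0, g4=1, g5=1, giving Y=1. Observed 0.
Test 1: faults giving observed 0 are {g2 stuck-at-0, g4 stuck-at-0, g5 stuck-at-0}.
Test 2 (x1=0, x2=1): fault-free g1=1, g2=1, g3=0, g4=1, g5=1 → 1; observed 1. Eliminates g4 stuck-at-0, g5 stuck-at-0.
Only g2 stuck-at-0 is consistent with every test.

g2 stuck-at-0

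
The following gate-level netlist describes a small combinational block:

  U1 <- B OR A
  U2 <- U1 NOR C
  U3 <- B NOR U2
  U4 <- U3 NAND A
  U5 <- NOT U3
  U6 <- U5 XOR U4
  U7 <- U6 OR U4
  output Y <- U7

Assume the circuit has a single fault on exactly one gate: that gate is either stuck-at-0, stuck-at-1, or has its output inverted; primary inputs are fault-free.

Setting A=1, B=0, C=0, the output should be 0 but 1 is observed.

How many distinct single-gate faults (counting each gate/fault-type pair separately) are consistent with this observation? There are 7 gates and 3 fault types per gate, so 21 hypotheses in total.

14

Fault-free: U1=1, U2=0, U3=1, U4=0, U5=0, U6=0, U7=0 → 0. Observed 1.
  U1: stuck-at-0, inverted output ✓; others ✗
  U2: stuck-at-1, inverted output ✓; others ✗
  U3: stuck-at-0, inverted output ✓; others ✗
  U4: stuck-at-1, inverted output ✓; others ✗
  U5: stuck-at-1, inverted output ✓; others ✗
  U6: stuck-at-1, inverted output ✓; others ✗
  U7: stuck-at-1, inverted output ✓; others ✗
Consistent faults: {U1 stuck-at-0, U1 inverted output, U2 stuck-at-1, U2 inverted output, U3 stuck-at-0, U3 inverted output, U4 stuck-at-1, U4 inverted output, U5 stuck-at-1, U5 inverted output, U6 stuck-at-1, U6 inverted output, U7 stuck-at-1, U7 inverted output} — 14 in all.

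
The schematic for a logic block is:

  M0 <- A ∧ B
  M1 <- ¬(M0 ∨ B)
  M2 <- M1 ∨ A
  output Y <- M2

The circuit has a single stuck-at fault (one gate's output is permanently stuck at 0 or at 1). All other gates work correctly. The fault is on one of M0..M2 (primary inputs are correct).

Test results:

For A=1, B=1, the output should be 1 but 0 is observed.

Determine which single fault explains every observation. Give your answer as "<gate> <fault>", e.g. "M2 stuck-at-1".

M2 stuck-at-0

Fault-free values for test 1 (A=1, B=1): M0=1, M1=0, M2=1, giving Y=1. Observed 0.
Test 1: faults giving observed 0 are {M2 stuck-at-0}.
Only M2 stuck-at-0 is consistent with every test.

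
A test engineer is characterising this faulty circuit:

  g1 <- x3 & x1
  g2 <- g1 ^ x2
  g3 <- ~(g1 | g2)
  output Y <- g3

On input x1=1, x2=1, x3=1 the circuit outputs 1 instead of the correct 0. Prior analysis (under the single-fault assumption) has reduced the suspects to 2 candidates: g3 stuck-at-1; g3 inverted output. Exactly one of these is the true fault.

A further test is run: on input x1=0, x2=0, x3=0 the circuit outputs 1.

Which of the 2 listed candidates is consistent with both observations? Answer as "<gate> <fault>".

g3 stuck-at-1

Evaluate each candidate on input x1=0, x2=0, x3=0:
  g3 stuck-at-1: g1=0, g2=0, g3=1 [stuck-at-1] → 1 — matches
  g3 inverted output: g1=0, g2=0, g3=0 [inverted output] → 0 — eliminated
Only g3 stuck-at-1 reproduces the observed 1.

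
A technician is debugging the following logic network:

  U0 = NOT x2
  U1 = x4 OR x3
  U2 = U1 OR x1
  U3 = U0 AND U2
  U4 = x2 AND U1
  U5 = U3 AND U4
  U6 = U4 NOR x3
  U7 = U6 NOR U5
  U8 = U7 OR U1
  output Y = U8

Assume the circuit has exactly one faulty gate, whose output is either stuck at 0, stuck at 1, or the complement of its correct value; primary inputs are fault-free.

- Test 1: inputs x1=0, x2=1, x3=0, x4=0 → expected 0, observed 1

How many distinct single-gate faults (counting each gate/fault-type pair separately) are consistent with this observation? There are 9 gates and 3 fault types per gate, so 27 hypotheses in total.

10

Fault-free: U0=0, U1=0, U2=0, U3=0, U4=0, U5=0, U6=1, U7=0, U8=0 → 0. Observed 1.
  U0: none of the 3 fault types match ✗
  U1: stuck-at-1, inverted output ✓; others ✗
  U2: none of the 3 fault types match ✗
  U3: none of the 3 fault types match ✗
  U4: stuck-at-1, inverted output ✓; others ✗
  U5: none of the 3 fault types match ✗
  U6: stuck-at-0, inverted output ✓; others ✗
  U7: stuck-at-1, inverted output ✓; others ✗
  U8: stuck-at-1, inverted output ✓; others ✗
Consistent faults: {U1 stuck-at-1, U1 inverted output, U4 stuck-at-1, U4 inverted output, U6 stuck-at-0, U6 inverted output, U7 stuck-at-1, U7 inverted output, U8 stuck-at-1, U8 inverted output} — 10 in all.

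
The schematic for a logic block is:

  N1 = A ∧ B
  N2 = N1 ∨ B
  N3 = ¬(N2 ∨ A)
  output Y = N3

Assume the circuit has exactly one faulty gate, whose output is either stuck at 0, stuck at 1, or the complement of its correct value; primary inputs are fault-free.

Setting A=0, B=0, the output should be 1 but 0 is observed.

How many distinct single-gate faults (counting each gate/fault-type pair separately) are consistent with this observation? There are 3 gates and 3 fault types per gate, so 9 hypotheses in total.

6

Fault-free: N1=0, N2=0, N3=1 → 1. Observed 0.
  N1 stuck-at-0: output 1 ✗
  N1 stuck-at-1: output 0 ✓
  N1 inverted output: output 0 ✓
  N2 stuck-at-0: output 1 ✗
  N2 stuck-at-1: output 0 ✓
  N2 inverted output: output 0 ✓
  N3 stuck-at-0: output 0 ✓
  N3 stuck-at-1: output 1 ✗
  N3 inverted output: output 0 ✓
Consistent faults: {N1 stuck-at-1, N1 inverted output, N2 stuck-at-1, N2 inverted output, N3 stuck-at-0, N3 inverted output} — 6 in all.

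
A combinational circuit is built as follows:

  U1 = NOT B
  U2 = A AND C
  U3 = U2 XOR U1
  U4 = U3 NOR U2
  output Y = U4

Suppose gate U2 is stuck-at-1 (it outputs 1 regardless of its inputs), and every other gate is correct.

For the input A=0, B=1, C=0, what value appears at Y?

Propagate with U2 forced: U1=0, U2=1 [stuck-at-1], U3=1, U4=0.
So Y = 0. (Without the fault it would be 1.)

0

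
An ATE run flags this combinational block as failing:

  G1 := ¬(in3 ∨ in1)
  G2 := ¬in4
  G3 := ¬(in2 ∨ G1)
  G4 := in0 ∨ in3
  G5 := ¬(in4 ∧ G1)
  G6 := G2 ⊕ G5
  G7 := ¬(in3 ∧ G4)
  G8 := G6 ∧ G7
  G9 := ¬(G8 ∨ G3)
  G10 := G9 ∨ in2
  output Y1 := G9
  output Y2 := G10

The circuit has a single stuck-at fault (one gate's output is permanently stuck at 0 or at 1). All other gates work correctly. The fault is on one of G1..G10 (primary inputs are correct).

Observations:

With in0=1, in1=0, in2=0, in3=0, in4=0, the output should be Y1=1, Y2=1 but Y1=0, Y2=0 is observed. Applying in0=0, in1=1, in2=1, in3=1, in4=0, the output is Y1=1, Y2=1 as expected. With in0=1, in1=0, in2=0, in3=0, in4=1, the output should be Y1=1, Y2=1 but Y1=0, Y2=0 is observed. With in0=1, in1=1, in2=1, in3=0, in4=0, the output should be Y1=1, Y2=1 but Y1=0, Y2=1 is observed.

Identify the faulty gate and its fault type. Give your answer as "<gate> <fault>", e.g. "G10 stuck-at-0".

Fault-free values for test 1 (in0=1, in1=0, in2=0, in3=0, in4=0): G1=1, G2=1, G3=0, G4=1, G5=1, G6=0, G7=1, G8=0, G9=1, G10=1, giving Y1=1, Y2=1. Observed Y1=0, Y2=0.
Test 1: faults giving observed Y1=0, Y2=0 are {G1 stuck-at-0, G2 stuck-at-0, G3 stuck-at-1, G5 stuck-at-0, G6 stuck-at-1, G8 stuck-at-1, G9 stuck-at-0}.
Test 2 (in0=0, in1=1, in2=1, in3=1, in4=0): fault-free G1=0, G2=1, G3=0, G4=1, G5=1, G6=0, G7=0, G8=0, G9=1, G10=1 → Y1=1, Y2=1; observed Y1=1, Y2=1. Eliminates G3 stuck-at-1, G8 stuck-at-1, G9 stuck-at-0.
Test 3 (in0=1, in1=0, in2=0, in3=0, in4=1): fault-free G1=1, G2=0, G3=0, G4=1, G5=0, G6=0, G7=1, G8=0, G9=1, G10=1 → Y1=1, Y2=1; observed Y1=0, Y2=0. Eliminates G2 stuck-at-0, G5 stuck-at-0.
Test 4 (in0=1, in1=1, in2=1, in3=0, in4=0): fault-free G1=0, G2=1, G3=0, G4=1, G5=1, G6=0, G7=1, G8=0, G9=1, G10=1 → Y1=1, Y2=1; observed Y1=0, Y2=1. Eliminates G1 stuck-at-0.
Only G6 stuck-at-1 is consistent with every test.

G6 stuck-at-1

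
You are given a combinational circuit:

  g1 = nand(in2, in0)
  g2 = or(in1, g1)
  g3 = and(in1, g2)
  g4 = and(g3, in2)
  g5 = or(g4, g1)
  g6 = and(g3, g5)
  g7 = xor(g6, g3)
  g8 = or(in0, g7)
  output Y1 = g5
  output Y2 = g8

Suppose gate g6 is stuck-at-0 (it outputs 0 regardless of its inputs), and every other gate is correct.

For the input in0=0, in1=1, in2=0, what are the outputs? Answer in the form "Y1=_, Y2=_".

Propagate with g6 forced: g1=1, g2=1, g3=1, g4=0, g5=1, g6=0 [stuck-at-0], g7=1, g8=1.
So the outputs are Y1=1, Y2=1. (Without the fault they would be Y1=1, Y2=0.)

Y1=1, Y2=1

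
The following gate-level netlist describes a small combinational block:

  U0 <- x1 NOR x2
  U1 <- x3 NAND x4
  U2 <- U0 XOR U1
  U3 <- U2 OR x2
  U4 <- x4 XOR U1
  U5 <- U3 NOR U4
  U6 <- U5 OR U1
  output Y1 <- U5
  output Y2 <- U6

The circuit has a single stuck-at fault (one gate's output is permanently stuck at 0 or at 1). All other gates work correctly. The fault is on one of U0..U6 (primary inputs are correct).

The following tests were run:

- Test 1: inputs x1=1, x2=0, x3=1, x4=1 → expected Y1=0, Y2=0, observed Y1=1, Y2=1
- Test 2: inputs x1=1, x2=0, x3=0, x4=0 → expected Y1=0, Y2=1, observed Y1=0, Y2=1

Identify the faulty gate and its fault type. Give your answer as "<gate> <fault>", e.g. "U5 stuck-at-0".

Fault-free values for test 1 (x1=1, x2=0, x3=1, x4=1): U0=0, U1=0, U2=0, U3=0, U4=1, U5=0, U6=0, giving Y1=0, Y2=0. Observed Y1=1, Y2=1.
Test 1: faults giving observed Y1=1, Y2=1 are {U4 stuck-at-0, U5 stuck-at-1}.
Test 2 (x1=1, x2=0, x3=0, x4=0): fault-free U0=0, U1=1, U2=1, U3=1, U4=1, U5=0, U6=1 → Y1=0, Y2=1; observed Y1=0, Y2=1. Eliminates U5 stuck-at-1.
Only U4 stuck-at-0 is consistent with every test.

U4 stuck-at-0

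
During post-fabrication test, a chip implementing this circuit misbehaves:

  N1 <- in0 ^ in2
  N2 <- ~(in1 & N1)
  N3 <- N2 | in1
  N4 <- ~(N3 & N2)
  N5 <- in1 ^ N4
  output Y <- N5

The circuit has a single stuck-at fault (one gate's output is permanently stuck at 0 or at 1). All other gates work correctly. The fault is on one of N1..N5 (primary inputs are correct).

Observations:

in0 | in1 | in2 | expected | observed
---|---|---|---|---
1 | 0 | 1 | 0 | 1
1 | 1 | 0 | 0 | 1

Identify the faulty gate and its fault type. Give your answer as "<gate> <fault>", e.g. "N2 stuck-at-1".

N5 stuck-at-1

Fault-free values for test 1 (in0=1, in1=0, in2=1): N1=0, N2=1, N3=1, N4=0, N5=0, giving Y=0. Observed 1.
Test 1: faults giving observed 1 are {N2 stuck-at-0, N3 stuck-at-0, N4 stuck-at-1, N5 stuck-at-1}.
Test 2 (in0=1, in1=1, in2=0): fault-free N1=1, N2=0, N3=1, N4=1, N5=0 → 0; observed 1. Eliminates N2 stuck-at-0, N3 stuck-at-0, N4 stuck-at-1.
Only N5 stuck-at-1 is consistent with every test.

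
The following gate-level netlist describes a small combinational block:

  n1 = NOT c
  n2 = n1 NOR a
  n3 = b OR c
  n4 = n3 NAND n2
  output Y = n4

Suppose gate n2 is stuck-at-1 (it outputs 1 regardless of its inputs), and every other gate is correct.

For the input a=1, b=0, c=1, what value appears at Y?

Propagate with n2 forced: n1=0, n2=1 [stuck-at-1], n3=1, n4=0.
So Y = 0. (Without the fault it would be 1.)

0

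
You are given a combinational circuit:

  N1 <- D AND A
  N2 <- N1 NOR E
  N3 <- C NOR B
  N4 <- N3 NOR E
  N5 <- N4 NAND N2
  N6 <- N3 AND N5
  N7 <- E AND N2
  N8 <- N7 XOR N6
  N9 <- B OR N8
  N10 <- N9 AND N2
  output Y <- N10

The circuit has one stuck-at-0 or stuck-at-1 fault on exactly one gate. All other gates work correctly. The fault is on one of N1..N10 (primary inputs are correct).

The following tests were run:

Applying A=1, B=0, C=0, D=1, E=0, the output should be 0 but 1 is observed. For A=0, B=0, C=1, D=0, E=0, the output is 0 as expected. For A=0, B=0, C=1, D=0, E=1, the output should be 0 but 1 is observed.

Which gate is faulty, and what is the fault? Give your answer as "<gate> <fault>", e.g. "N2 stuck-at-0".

N2 stuck-at-1

Fault-free values for test 1 (A=1, B=0, C=0, D=1, E=0): N1=1, N2=0, N3=1, N4=0, N5=1, N6=1, N7=0, N8=1, N9=1, N10=0, giving Y=0. Observed 1.
Test 1: faults giving observed 1 are {N1 stuck-at-0, N2 stuck-at-1, N10 stuck-at-1}.
Test 2 (A=0, B=0, C=1, D=0, E=0): fault-free N1=0, N2=1, N3=0, N4=1, N5=0, N6=0, N7=0, N8=0, N9=0, N10=0 → 0; observed 0. Eliminates N10 stuck-at-1.
Test 3 (A=0, B=0, C=1, D=0, E=1): fault-free N1=0, N2=0, N3=0, N4=0, N5=1, N6=0, N7=0, N8=0, N9=0, N10=0 → 0; observed 1. Eliminates N1 stuck-at-0.
Only N2 stuck-at-1 is consistent with every test.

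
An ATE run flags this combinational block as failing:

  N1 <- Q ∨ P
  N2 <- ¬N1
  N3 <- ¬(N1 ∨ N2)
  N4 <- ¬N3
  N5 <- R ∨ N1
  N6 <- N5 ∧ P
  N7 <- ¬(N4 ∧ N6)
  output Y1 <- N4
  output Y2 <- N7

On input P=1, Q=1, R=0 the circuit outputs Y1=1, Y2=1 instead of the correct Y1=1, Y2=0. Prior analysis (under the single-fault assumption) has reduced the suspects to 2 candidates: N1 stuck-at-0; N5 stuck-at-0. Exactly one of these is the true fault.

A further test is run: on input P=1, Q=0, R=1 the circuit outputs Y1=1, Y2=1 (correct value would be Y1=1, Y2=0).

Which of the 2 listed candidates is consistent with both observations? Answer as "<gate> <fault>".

N5 stuck-at-0

Evaluate each candidate on input P=1, Q=0, R=1:
  N1 stuck-at-0: N1=0 [stuck-at-0], N2=1, N3=0, N4=1, N5=1, N6=1, N7=0 → Y1=1, Y2=0 — eliminated
  N5 stuck-at-0: N1=1, N2=0, N3=0, N4=1, N5=0 [stuck-at-0], N6=0, N7=1 → Y1=1, Y2=1 — matches
Only N5 stuck-at-0 reproduces the observed Y1=1, Y2=1.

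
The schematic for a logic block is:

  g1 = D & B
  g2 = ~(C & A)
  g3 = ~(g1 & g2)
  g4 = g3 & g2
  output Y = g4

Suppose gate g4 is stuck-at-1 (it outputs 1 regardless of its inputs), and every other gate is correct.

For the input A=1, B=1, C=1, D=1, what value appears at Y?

Propagate with g4 forced: g1=1, g2=0, g3=1, g4=1 [stuck-at-1].
So Y = 1. (Without the fault it would be 0.)

1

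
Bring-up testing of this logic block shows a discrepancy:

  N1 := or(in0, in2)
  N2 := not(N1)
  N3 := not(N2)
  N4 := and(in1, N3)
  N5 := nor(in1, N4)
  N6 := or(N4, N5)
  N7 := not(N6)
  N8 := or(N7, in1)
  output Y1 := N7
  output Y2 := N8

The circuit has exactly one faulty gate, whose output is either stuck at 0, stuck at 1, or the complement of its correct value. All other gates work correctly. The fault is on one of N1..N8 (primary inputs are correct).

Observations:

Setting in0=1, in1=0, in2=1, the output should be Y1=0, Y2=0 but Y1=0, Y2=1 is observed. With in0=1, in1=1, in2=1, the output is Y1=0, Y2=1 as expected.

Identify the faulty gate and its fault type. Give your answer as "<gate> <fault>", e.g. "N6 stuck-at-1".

N8 stuck-at-1

Fault-free values for test 1 (in0=1, in1=0, in2=1): N1=1, N2=0, N3=1, N4=0, N5=1, N6=1, N7=0, N8=0, giving Y1=0, Y2=0. Observed Y1=0, Y2=1.
Test 1: faults giving observed Y1=0, Y2=1 are {N8 stuck-at-1, N8 inverted output}.
Test 2 (in0=1, in1=1, in2=1): fault-free N1=1, N2=0, N3=1, N4=1, N5=0, N6=1, N7=0, N8=1 → Y1=0, Y2=1; observed Y1=0, Y2=1. Eliminates N8 inverted output.
Only N8 stuck-at-1 is consistent with every test.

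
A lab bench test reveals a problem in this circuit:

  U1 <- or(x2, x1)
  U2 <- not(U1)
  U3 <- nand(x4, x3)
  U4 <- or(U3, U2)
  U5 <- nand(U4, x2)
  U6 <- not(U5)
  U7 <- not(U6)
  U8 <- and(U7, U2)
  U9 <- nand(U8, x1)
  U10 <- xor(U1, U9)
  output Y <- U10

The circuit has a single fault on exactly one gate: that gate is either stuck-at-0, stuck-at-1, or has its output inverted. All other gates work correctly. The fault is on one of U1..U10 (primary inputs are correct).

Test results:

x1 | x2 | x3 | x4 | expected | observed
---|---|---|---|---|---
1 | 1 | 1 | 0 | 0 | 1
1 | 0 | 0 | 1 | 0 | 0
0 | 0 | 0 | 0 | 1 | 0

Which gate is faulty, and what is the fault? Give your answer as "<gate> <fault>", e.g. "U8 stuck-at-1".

Fault-free values for test 1 (x1=1, x2=1, x3=1, x4=0): U1=1, U2=0, U3=1, U4=1, U5=0, U6=1, U7=0, U8=0, U9=1, U10=0, giving Y=0. Observed 1.
Test 1: faults giving observed 1 are {U1 stuck-at-0, U1 inverted output, U8 stuck-at-1, U8 inverted output, U9 stuck-at-0, U9 inverted output, U10 stuck-at-1, U10 inverted output}.
Test 2 (x1=1, x2=0, x3=0, x4=1): fault-free U1=1, U2=0, U3=1, U4=1, U5=1, U6=0, U7=1, U8=0, U9=1, U10=0 → 0; observed 0. Eliminates U8 stuck-at-1, U8 inverted output, U9 stuck-at-0, U9 inverted output, U10 stuck-at-1, U10 inverted output.
Test 3 (x1=0, x2=0, x3=0, x4=0): fault-free U1=0, U2=1, U3=1, U4=1, U5=1, U6=0, U7=1, U8=1, U9=1, U10=1 → 1; observed 0. Eliminates U1 stuck-at-0.
Only U1 inverted output is consistent with every test.

U1 inverted output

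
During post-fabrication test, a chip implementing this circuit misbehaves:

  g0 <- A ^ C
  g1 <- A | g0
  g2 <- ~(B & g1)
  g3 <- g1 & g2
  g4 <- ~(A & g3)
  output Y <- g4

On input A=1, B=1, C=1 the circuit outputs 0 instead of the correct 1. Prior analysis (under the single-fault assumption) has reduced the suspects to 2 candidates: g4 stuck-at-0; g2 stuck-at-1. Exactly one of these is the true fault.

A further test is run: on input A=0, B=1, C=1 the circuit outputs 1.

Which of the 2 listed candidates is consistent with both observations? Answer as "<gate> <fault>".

Evaluate each candidate on input A=0, B=1, C=1:
  g4 stuck-at-0: g0=1, g1=1, g2=0, g3=0, g4=0 [stuck-at-0] → 0 — eliminated
  g2 stuck-at-1: g0=1, g1=1, g2=1 [stuck-at-1], g3=1, g4=1 → 1 — matches
Only g2 stuck-at-1 reproduces the observed 1.

g2 stuck-at-1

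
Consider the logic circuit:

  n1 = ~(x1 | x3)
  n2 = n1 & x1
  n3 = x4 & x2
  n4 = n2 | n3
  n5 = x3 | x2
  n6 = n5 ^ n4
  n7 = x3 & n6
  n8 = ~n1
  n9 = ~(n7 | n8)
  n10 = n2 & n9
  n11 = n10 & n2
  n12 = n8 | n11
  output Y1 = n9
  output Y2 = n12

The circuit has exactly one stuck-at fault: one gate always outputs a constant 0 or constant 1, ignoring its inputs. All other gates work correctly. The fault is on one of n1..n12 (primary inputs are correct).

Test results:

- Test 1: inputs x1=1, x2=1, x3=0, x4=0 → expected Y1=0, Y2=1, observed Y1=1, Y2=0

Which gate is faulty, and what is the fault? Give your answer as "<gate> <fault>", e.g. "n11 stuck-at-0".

n8 stuck-at-0

Fault-free values for test 1 (x1=1, x2=1, x3=0, x4=0): n1=0, n2=0, n3=0, n4=0, n5=1, n6=1, n7=0, n8=1, n9=0, n10=0, n11=0, n12=1, giving Y1=0, Y2=1. Observed Y1=1, Y2=0.
Test 1: faults giving observed Y1=1, Y2=0 are {n8 stuck-at-0}.
Only n8 stuck-at-0 is consistent with every test.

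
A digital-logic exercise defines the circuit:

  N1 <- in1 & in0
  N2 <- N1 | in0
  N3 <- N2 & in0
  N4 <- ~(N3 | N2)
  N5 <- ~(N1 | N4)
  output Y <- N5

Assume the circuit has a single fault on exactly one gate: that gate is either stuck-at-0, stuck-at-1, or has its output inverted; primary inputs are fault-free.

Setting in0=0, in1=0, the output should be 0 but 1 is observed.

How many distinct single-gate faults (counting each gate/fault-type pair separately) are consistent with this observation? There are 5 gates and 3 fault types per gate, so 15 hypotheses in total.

8

Fault-free: N1=0, N2=0, N3=0, N4=1, N5=0 → 0. Observed 1.
  N1: none of the 3 fault types match ✗
  N2: stuck-at-1, inverted output ✓; others ✗
  N3: stuck-at-1, inverted output ✓; others ✗
  N4: stuck-at-0, inverted output ✓; others ✗
  N5: stuck-at-1, inverted output ✓; others ✗
Consistent faults: {N2 stuck-at-1, N2 inverted output, N3 stuck-at-1, N3 inverted output, N4 stuck-at-0, N4 inverted output, N5 stuck-at-1, N5 inverted output} — 8 in all.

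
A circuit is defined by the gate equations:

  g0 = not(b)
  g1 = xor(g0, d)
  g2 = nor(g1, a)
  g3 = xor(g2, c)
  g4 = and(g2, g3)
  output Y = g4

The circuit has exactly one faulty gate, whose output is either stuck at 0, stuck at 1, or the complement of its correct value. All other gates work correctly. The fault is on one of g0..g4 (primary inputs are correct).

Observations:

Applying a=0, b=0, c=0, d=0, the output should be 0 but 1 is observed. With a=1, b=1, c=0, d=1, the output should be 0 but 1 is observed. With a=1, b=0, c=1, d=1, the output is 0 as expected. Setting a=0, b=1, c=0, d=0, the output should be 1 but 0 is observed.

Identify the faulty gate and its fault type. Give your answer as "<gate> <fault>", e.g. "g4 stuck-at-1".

Fault-free values for test 1 (a=0, b=0, c=0, d=0): g0=1, g1=1, g2=0, g3=0, g4=0, giving Y=0. Observed 1.
Test 1: faults giving observed 1 are {g0 stuck-at-0, g0 inverted output, g1 stuck-at-0, g1 inverted output, g2 stuck-at-1, g2 inverted output, g4 stuck-at-1, g4 inverted output}.
Test 2 (a=1, b=1, c=0, d=1): fault-free g0=0, g1=1, g2=0, g3=0, g4=0 → 0; observed 1. Eliminates g0 stuck-at-0, g0 inverted output, g1 stuck-at-0, g1 inverted output.
Test 3 (a=1, b=0, c=1, d=1): fault-free g0=1, g1=0, g2=0, g3=1, g4=0 → 0; observed 0. Eliminates g4 stuck-at-1, g4 inverted output.
Test 4 (a=0, b=1, c=0, d=0): fault-free g0=0, g1=0, g2=1, g3=1, g4=1 → 1; observed 0. Eliminates g2 stuck-at-1.
Only g2 inverted output is consistent with every test.

g2 inverted output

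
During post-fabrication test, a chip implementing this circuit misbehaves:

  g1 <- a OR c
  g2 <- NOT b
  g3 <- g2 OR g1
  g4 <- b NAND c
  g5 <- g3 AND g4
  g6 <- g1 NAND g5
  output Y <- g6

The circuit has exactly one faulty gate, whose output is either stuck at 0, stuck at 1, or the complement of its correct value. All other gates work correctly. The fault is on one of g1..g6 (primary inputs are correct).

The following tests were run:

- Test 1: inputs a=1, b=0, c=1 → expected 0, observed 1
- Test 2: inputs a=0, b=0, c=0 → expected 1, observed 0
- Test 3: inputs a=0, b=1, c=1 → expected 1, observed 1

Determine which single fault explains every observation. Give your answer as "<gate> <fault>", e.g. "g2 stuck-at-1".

Fault-free values for test 1 (a=1, b=0, c=1): g1=1, g2=1, g3=1, g4=1, g5=1, g6=0, giving Y=0. Observed 1.
Test 1: faults giving observed 1 are {g1 stuck-at-0, g1 inverted output, g3 stuck-at-0, g3 inverted output, g4 stuck-at-0, g4 inverted output, g5 stuck-at-0, g5 inverted output, g6 stuck-at-1, g6 inverted output}.
Test 2 (a=0, b=0, c=0): fault-free g1=0, g2=1, g3=1, g4=1, g5=1, g6=1 → 1; observed 0. Eliminates g1 stuck-at-0, g3 stuck-at-0, g3 inverted output, g4 stuck-at-0, g4 inverted output, g5 stuck-at-0, g5 inverted output, g6 stuck-at-1.
Test 3 (a=0, b=1, c=1): fault-free g1=1, g2=0, g3=1, g4=0, g5=0, g6=1 → 1; observed 1. Eliminates g6 inverted output.
Only g1 inverted output is consistent with every test.

g1 inverted output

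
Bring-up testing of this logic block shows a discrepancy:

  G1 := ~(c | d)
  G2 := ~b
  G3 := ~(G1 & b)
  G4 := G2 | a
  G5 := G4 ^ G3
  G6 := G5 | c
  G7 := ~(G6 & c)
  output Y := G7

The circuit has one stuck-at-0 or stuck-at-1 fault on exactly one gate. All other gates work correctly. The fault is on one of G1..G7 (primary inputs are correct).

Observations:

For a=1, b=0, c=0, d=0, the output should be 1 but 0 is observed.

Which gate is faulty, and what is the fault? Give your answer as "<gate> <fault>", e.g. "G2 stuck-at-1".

G7 stuck-at-0

Fault-free values for test 1 (a=1, b=0, c=0, d=0): G1=1, G2=1, G3=1, G4=1, G5=0, G6=0, G7=1, giving Y=1. Observed 0.
Test 1: faults giving observed 0 are {G7 stuck-at-0}.
Only G7 stuck-at-0 is consistent with every test.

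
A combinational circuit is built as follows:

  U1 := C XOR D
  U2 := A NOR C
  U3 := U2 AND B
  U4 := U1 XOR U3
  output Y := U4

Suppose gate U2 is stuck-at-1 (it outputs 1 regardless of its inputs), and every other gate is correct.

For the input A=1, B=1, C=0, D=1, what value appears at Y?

0

Propagate with U2 forced: U1=1, U2=1 [stuck-at-1], U3=1, U4=0.
So Y = 0. (Without the fault it would be 1.)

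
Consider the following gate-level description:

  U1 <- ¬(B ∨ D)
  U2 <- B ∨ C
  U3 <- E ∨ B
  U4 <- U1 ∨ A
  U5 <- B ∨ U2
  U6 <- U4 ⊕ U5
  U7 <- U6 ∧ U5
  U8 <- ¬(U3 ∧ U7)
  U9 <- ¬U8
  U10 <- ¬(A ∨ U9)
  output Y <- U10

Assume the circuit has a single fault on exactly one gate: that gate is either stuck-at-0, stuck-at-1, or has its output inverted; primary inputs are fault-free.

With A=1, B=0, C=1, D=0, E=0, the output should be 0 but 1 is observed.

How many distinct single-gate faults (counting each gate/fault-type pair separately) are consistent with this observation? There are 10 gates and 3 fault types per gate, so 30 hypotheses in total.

2

Fault-free: U1=1, U2=1, U3=0, U4=1, U5=1, U6=0, U7=0, U8=1, U9=0, U10=0 → 0. Observed 1.
  U1: none of the 3 fault types match ✗
  U2: none of the 3 fault types match ✗
  U3: none of the 3 fault types match ✗
  U4: none of the 3 fault types match ✗
  U5: none of the 3 fault types match ✗
  U6: none of the 3 fault types match ✗
  U7: none of the 3 fault types match ✗
  U8: none of the 3 fault types match ✗
  U9: none of the 3 fault types match ✗
  U10: stuck-at-1, inverted output ✓; others ✗
Consistent faults: {U10 stuck-at-1, U10 inverted output} — 2 in all.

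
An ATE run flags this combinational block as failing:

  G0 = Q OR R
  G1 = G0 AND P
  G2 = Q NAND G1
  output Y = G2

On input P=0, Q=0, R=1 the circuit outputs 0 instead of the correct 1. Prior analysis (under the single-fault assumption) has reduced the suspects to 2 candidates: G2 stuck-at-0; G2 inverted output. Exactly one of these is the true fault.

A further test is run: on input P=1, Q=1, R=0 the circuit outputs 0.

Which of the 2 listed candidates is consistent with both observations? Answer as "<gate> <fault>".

G2 stuck-at-0

Evaluate each candidate on input P=1, Q=1, R=0:
  G2 stuck-at-0: G0=1, G1=1, G2=0 [stuck-at-0] → 0 — matches
  G2 inverted output: G0=1, G1=1, G2=1 [inverted output] → 1 — eliminated
Only G2 stuck-at-0 reproduces the observed 0.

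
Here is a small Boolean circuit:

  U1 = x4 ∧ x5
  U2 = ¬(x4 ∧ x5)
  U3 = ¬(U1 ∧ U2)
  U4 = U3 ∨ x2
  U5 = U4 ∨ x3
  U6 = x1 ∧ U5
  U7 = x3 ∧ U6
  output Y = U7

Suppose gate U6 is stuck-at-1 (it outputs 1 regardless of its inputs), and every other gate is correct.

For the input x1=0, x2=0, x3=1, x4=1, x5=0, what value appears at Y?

1

Propagate with U6 forced: U1=0, U2=1, U3=1, U4=1, U5=1, U6=1 [stuck-at-1], U7=1.
So Y = 1. (Without the fault it would be 0.)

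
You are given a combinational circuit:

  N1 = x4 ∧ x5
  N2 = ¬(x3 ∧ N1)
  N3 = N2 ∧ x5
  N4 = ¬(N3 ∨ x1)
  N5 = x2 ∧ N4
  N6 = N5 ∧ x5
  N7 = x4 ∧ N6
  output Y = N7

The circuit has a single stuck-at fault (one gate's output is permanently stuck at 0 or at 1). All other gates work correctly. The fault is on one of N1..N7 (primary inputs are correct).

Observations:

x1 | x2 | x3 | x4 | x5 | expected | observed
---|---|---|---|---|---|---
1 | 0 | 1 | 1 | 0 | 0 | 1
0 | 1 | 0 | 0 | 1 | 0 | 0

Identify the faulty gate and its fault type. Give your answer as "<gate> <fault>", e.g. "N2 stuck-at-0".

Fault-free values for test 1 (x1=1, x2=0, x3=1, x4=1, x5=0): N1=0, N2=1, N3=0, N4=0, N5=0, N6=0, N7=0, giving Y=0. Observed 1.
Test 1: faults giving observed 1 are {N6 stuck-at-1, N7 stuck-at-1}.
Test 2 (x1=0, x2=1, x3=0, x4=0, x5=1): fault-free N1=0, N2=1, N3=1, N4=0, N5=0, N6=0, N7=0 → 0; observed 0. Eliminates N7 stuck-at-1.
Only N6 stuck-at-1 is consistent with every test.

N6 stuck-at-1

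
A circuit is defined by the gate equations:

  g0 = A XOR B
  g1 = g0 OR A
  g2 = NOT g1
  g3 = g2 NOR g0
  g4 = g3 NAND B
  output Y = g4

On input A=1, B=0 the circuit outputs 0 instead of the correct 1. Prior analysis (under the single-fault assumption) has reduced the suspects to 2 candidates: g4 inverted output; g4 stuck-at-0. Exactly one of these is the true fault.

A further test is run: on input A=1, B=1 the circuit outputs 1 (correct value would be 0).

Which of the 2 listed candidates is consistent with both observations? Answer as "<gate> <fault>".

Evaluate each candidate on input A=1, B=1:
  g4 inverted output: g0=0, g1=1, g2=0, g3=1, g4=1 [inverted output] → 1 — matches
  g4 stuck-at-0: g0=0, g1=1, g2=0, g3=1, g4=0 [stuck-at-0] → 0 — eliminated
Only g4 inverted output reproduces the observed 1.

g4 inverted output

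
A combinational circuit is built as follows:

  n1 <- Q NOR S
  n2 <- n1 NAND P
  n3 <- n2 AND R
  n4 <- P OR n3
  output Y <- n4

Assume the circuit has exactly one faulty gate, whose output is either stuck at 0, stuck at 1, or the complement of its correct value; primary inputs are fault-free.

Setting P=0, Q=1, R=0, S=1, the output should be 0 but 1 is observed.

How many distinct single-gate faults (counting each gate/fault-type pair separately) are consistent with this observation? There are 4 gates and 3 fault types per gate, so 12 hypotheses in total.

Fault-free: n1=0, n2=1, n3=0, n4=0 → 0. Observed 1.
  n1 stuck-at-0: output 0 ✗
  n1 stuck-at-1: output 0 ✗
  n1 inverted output: output 0 ✗
  n2 stuck-at-0: output 0 ✗
  n2 stuck-at-1: output 0 ✗
  n2 inverted output: output 0 ✗
  n3 stuck-at-0: output 0 ✗
  n3 stuck-at-1: output 1 ✓
  n3 inverted output: output 1 ✓
  n4 stuck-at-0: output 0 ✗
  n4 stuck-at-1: output 1 ✓
  n4 inverted output: output 1 ✓
Consistent faults: {n3 stuck-at-1, n3 inverted output, n4 stuck-at-1, n4 inverted output} — 4 in all.

4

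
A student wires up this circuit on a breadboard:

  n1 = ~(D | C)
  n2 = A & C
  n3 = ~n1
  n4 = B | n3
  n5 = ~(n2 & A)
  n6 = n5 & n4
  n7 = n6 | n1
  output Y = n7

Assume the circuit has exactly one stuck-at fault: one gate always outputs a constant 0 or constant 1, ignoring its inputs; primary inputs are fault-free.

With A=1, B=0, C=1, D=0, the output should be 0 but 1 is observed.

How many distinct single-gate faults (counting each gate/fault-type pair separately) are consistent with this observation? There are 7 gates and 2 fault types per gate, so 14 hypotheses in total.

Fault-free: n1=0, n2=1, n3=1, n4=1, n5=0, n6=0, n7=0 → 0. Observed 1.
  n1 stuck-at-0: output 0 ✗
  n1 stuck-at-1: output 1 ✓
  n2 stuck-at-0: output 1 ✓
  n2 stuck-at-1: output 0 ✗
  n3 stuck-at-0: output 0 ✗
  n3 stuck-at-1: output 0 ✗
  n4 stuck-at-0: output 0 ✗
  n4 stuck-at-1: output 0 ✗
  n5 stuck-at-0: output 0 ✗
  n5 stuck-at-1: output 1 ✓
  n6 stuck-at-0: output 0 ✗
  n6 stuck-at-1: output 1 ✓
  n7 stuck-at-0: output 0 ✗
  n7 stuck-at-1: output 1 ✓
Consistent faults: {n1 stuck-at-1, n2 stuck-at-0, n5 stuck-at-1, n6 stuck-at-1, n7 stuck-at-1} — 5 in all.

5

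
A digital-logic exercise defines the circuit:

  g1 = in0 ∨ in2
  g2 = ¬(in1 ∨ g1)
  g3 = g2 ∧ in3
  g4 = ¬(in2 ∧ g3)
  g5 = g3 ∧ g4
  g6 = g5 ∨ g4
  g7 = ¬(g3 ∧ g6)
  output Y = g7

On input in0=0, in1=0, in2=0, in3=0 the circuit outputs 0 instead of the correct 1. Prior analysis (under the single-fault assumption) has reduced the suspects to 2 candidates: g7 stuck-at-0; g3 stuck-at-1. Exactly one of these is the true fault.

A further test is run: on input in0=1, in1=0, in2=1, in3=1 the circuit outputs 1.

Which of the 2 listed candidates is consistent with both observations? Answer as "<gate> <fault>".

g3 stuck-at-1

Evaluate each candidate on input in0=1, in1=0, in2=1, in3=1:
  g7 stuck-at-0: g1=1, g2=0, g3=0, g4=1, g5=0, g6=1, g7=0 [stuck-at-0] → 0 — eliminated
  g3 stuck-at-1: g1=1, g2=0, g3=1 [stuck-at-1], g4=0, g5=0, g6=0, g7=1 → 1 — matches
Only g3 stuck-at-1 reproduces the observed 1.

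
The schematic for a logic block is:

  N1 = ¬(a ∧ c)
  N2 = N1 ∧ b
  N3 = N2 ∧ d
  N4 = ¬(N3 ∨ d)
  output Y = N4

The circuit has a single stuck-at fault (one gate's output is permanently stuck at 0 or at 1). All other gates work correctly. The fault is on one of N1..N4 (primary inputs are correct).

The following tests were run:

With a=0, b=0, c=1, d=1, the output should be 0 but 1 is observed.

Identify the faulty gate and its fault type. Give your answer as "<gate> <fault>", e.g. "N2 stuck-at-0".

N4 stuck-at-1

Fault-free values for test 1 (a=0, b=0, c=1, d=1): N1=1, N2=0, N3=0, N4=0, giving Y=0. Observed 1.
Test 1: faults giving observed 1 are {N4 stuck-at-1}.
Only N4 stuck-at-1 is consistent with every test.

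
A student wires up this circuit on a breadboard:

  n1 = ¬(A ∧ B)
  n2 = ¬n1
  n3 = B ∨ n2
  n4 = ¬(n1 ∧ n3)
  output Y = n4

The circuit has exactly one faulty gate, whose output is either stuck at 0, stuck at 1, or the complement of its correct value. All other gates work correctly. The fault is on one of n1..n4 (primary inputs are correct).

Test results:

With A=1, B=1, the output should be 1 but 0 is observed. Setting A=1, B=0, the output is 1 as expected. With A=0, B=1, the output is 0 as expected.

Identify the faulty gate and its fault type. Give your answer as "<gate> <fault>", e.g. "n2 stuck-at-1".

n1 stuck-at-1

Fault-free values for test 1 (A=1, B=1): n1=0, n2=1, n3=1, n4=1, giving Y=1. Observed 0.
Test 1: faults giving observed 0 are {n1 stuck-at-1, n1 inverted output, n4 stuck-at-0, n4 inverted output}.
Test 2 (A=1, B=0): fault-free n1=1, n2=0, n3=0, n4=1 → 1; observed 1. Eliminates n4 stuck-at-0, n4 inverted output.
Test 3 (A=0, B=1): fault-free n1=1, n2=0, n3=1, n4=0 → 0; observed 0. Eliminates n1 inverted output.
Only n1 stuck-at-1 is consistent with every test.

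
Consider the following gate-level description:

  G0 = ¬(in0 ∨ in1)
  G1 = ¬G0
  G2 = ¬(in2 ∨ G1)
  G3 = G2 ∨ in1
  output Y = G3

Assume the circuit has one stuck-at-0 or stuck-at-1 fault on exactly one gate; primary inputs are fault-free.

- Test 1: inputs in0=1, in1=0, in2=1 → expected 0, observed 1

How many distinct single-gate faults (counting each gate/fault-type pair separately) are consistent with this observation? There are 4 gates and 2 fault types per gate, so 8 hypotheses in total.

2

Fault-free: G0=0, G1=1, G2=0, G3=0 → 0. Observed 1.
  G0 stuck-at-0: output 0 ✗
  G0 stuck-at-1: output 0 ✗
  G1 stuck-at-0: output 0 ✗
  G1 stuck-at-1: output 0 ✗
  G2 stuck-at-0: output 0 ✗
  G2 stuck-at-1: output 1 ✓
  G3 stuck-at-0: output 0 ✗
  G3 stuck-at-1: output 1 ✓
Consistent faults: {G2 stuck-at-1, G3 stuck-at-1} — 2 in all.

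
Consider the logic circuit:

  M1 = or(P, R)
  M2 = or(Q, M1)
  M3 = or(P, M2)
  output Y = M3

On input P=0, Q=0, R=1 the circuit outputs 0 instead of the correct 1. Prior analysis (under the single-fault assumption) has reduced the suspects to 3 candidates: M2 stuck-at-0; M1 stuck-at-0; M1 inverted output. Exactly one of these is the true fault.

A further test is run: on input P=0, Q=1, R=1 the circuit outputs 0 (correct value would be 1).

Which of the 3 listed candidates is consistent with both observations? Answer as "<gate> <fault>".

M2 stuck-at-0

Evaluate each candidate on input P=0, Q=1, R=1:
  M2 stuck-at-0: M1=1, M2=0 [stuck-at-0], M3=0 → 0 — matches
  M1 stuck-at-0: M1=0 [stuck-at-0], M2=1, M3=1 → 1 — eliminated
  M1 inverted output: M1=0 [inverted output], M2=1, M3=1 → 1 — eliminated
Only M2 stuck-at-0 reproduces the observed 0.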